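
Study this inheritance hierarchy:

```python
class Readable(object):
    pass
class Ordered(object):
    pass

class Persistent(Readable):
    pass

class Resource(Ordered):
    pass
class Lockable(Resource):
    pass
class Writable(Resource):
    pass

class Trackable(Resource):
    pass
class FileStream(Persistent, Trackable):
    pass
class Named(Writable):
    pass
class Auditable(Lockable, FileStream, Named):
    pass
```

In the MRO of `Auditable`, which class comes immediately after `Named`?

Writable

L[Auditable] = Auditable + merge(L[Lockable], L[FileStream], L[Named], [Lockable FileStream Named])
  take Lockable:  [Lockable Resource Ordered object] + [FileStream Persistent Readable Trackable Resource Ordered object] + [Named Writable Resource Ordered object] + [Lockable FileStream Named]
  take FileStream:  [Resource Ordered object] + [FileStream Persistent Readable Trackable Resource Ordered object] + [Named Writable Resource Ordered object] + [FileStream Named]
  take Persistent:  [Resource Ordered object] + [Persistent Readable Trackable Resource Ordered object] + [Named Writable Resource Ordered object] + [Named]
  take Readable:  [Resource Ordered object] + [Readable Trackable Resource Ordered object] + [Named Writable Resource Ordered object] + [Named]
  take Trackable:  [Resource Ordered object] + [Trackable Resource Ordered object] + [Named Writable Resource Ordered object] + [Named]
  take Named:  [Resource Ordered object] + [Resource Ordered object] + [Named Writable Resource Ordered object] + [Named]
  take Writable:  [Resource Ordered object] + [Resource Ordered object] + [Writable Resource Ordered object]
  take Resource:  [Resource Ordered object] + [Resource Ordered object] + [Resource Ordered object]
  take Ordered:  [Ordered object] + [Ordered object] + [Ordered object]
  take object:  [object] + [object] + [object]
MRO: Auditable Lockable FileStream Persistent Readable Trackable Named Writable Resource Ordered object
Named is at position 6; next is Writable.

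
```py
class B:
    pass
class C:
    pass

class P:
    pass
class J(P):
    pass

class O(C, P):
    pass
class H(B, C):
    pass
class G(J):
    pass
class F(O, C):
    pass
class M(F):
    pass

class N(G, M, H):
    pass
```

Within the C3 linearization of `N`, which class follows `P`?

object

L[N] = N + merge(L[G], L[M], L[H], [G M H])
  take G:  [G J P object] + [M F O C P object] + [H B C object] + [G M H]
  take J:  [J P object] + [M F O C P object] + [H B C object] + [M H]
  take M:  [P object] + [M F O C P object] + [H B C object] + [M H]
  take F:  [P object] + [F O C P object] + [H B C object] + [H]
  take O:  [P object] + [O C P object] + [H B C object] + [H]
  take H:  [P object] + [C P object] + [H B C object] + [H]
  take B:  [P object] + [C P object] + [B C object]
  take C:  [P object] + [C P object] + [C object]
  take P:  [P object] + [P object] + [object]
  take object:  [object] + [object] + [object]
MRO: N G J M F O H B C P object
P is at position 9; next is object.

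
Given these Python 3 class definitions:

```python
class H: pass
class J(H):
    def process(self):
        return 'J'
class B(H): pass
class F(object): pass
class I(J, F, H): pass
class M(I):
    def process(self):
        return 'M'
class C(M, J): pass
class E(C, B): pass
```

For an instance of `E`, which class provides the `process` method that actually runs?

M

L[E] = E + merge(L[C], L[B], [C B])
  take C:  [C M I J F H object] + [B H object] + [C B]
  take M:  [M I J F H object] + [B H object] + [B]
  take I:  [I J F H object] + [B H object] + [B]
  take J:  [J F H object] + [B H object] + [B]
  take F:  [F H object] + [B H object] + [B]
  take B:  [H object] + [B H object] + [B]
  take H:  [H object] + [H object]
  take object:  [object] + [object]
MRO: E C M I J F B H object
process is defined in: J, M. First along the MRO is M.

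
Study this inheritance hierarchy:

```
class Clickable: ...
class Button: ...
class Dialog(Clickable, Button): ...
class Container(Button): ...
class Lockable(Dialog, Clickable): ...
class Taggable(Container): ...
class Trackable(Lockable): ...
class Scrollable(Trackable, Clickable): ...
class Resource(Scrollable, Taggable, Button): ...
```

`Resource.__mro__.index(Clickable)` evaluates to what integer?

5

L[Resource] = Resource + merge(L[Scrollable], L[Taggable], L[Button], [Scrollable Taggable Button])
  take Scrollable:  [Scrollable Trackable Lockable Dialog Clickable Button object] + [Taggable Container Button object] + [Button object] + [Scrollable Taggable Button]
  take Trackable:  [Trackable Lockable Dialog Clickable Button object] + [Taggable Container Button object] + [Button object] + [Taggable Button]
  take Lockable:  [Lockable Dialog Clickable Button object] + [Taggable Container Button object] + [Button object] + [Taggable Button]
  take Dialog:  [Dialog Clickable Button object] + [Taggable Container Button object] + [Button object] + [Taggable Button]
  take Clickable:  [Clickable Button object] + [Taggable Container Button object] + [Button object] + [Taggable Button]
  take Taggable:  [Button object] + [Taggable Container Button object] + [Button object] + [Taggable Button]
  take Container:  [Button object] + [Container Button object] + [Button object] + [Button]
  take Button:  [Button object] + [Button object] + [Button object] + [Button]
  take object:  [object] + [object] + [object]
MRO: Resource Scrollable Trackable Lockable Dialog Clickable Taggable Container Button object
Clickable sits at index 5.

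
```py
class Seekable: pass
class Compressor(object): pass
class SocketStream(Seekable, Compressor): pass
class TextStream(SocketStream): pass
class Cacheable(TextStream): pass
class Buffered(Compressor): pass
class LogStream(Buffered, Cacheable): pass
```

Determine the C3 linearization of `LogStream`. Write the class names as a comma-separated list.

LogStream, Buffered, Cacheable, TextStream, SocketStream, Seekable, Compressor, object

L[LogStream] = LogStream + merge(L[Buffered], L[Cacheable], [Buffered Cacheable])
  take Buffered:  [Buffered Compressor object] + [Cacheable TextStream SocketStream Seekable Compressor object] + [Buffered Cacheable]
  take Cacheable:  [Compressor object] + [Cacheable TextStream SocketStream Seekable Compressor object] + [Cacheable]
  take TextStream:  [Compressor object] + [TextStream SocketStream Seekable Compressor object]
  take SocketStream:  [Compressor object] + [SocketStream Seekable Compressor object]
  take Seekable:  [Compressor object] + [Seekable Compressor object]
  take Compressor:  [Compressor object] + [Compressor object]
  take object:  [object] + [object]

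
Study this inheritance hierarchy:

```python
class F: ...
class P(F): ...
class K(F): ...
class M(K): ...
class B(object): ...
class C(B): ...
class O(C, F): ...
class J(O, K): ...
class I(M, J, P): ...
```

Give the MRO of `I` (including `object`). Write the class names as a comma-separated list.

I, M, J, O, C, B, K, P, F, object

L[I] = I + merge(L[M], L[J], L[P], [M J P])
  take M:  [M K F object] + [J O C B K F object] + [P F object] + [M J P]
  take J:  [K F object] + [J O C B K F object] + [P F object] + [J P]
  take O:  [K F object] + [O C B K F object] + [P F object] + [P]
  take C:  [K F object] + [C B K F object] + [P F object] + [P]
  take B:  [K F object] + [B K F object] + [P F object] + [P]
  take K:  [K F object] + [K F object] + [P F object] + [P]
  take P:  [F object] + [F object] + [P F object] + [P]
  take F:  [F object] + [F object] + [F object]
  take object:  [object] + [object] + [object]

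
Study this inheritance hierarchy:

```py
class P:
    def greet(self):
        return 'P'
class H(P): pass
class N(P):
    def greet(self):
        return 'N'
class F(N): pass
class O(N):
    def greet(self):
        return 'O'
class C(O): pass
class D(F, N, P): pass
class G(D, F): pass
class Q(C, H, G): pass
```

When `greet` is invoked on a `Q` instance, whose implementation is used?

O

L[Q] = Q + merge(L[C], L[H], L[G], [C H G])
  take C:  [C O N P object] + [H P object] + [G D F N P object] + [C H G]
  take O:  [O N P object] + [H P object] + [G D F N P object] + [H G]
  take H:  [N P object] + [H P object] + [G D F N P object] + [H G]
  take G:  [N P object] + [P object] + [G D F N P object] + [G]
  take D:  [N P object] + [P object] + [D F N P object]
  take F:  [N P object] + [P object] + [F N P object]
  take N:  [N P object] + [P object] + [N P object]
  take P:  [P object] + [P object] + [P object]
  take object:  [object] + [object] + [object]
MRO: Q C O H G D F N P object
greet is defined in: N, O, P. First along the MRO is O.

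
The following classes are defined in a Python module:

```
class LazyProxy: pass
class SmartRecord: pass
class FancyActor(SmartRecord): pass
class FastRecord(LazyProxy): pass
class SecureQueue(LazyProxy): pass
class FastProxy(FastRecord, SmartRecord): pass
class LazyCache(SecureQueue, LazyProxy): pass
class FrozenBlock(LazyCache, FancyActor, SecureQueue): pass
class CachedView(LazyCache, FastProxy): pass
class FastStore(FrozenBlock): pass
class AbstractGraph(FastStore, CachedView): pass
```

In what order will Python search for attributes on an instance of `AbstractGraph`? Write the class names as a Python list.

[AbstractGraph, FastStore, FrozenBlock, CachedView, LazyCache, FancyActor, SecureQueue, FastProxy, FastRecord, LazyProxy, SmartRecord, object]

L[AbstractGraph] = AbstractGraph + merge(L[FastStore], L[CachedView], [FastStore CachedView])
  take FastStore:  [FastStore FrozenBlock LazyCache FancyActor SecureQueue LazyProxy SmartRecord object] + [CachedView LazyCache SecureQueue FastProxy FastRecord LazyProxy SmartRecord object] + [FastStore CachedView]
  take FrozenBlock:  [FrozenBlock LazyCache FancyActor SecureQueue LazyProxy SmartRecord object] + [CachedView LazyCache SecureQueue FastProxy FastRecord LazyProxy SmartRecord object] + [CachedView]
  take CachedView:  [LazyCache FancyActor SecureQueue LazyProxy SmartRecord object] + [CachedView LazyCache SecureQueue FastProxy FastRecord LazyProxy SmartRecord object] + [CachedView]
  take LazyCache:  [LazyCache FancyActor SecureQueue LazyProxy SmartRecord object] + [LazyCache SecureQueue FastProxy FastRecord LazyProxy SmartRecord object]
  take FancyActor:  [FancyActor SecureQueue LazyProxy SmartRecord object] + [SecureQueue FastProxy FastRecord LazyProxy SmartRecord object]
  take SecureQueue:  [SecureQueue LazyProxy SmartRecord object] + [SecureQueue FastProxy FastRecord LazyProxy SmartRecord object]
  take FastProxy:  [LazyProxy SmartRecord object] + [FastProxy FastRecord LazyProxy SmartRecord object]
  take FastRecord:  [LazyProxy SmartRecord object] + [FastRecord LazyProxy SmartRecord object]
  take LazyProxy:  [LazyProxy SmartRecord object] + [LazyProxy SmartRecord object]
  take SmartRecord:  [SmartRecord object] + [SmartRecord object]
  take object:  [object] + [object]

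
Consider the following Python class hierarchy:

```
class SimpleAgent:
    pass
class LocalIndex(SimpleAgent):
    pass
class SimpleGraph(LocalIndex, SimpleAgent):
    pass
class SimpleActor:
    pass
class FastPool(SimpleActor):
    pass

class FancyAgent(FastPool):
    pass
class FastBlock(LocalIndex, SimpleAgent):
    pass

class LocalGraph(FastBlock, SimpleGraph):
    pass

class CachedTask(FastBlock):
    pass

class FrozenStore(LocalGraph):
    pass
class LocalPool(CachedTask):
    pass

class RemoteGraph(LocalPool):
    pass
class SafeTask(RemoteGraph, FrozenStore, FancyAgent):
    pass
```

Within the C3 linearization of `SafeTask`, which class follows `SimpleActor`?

object

L[SafeTask] = SafeTask + merge(L[RemoteGraph], L[FrozenStore], L[FancyAgent], [RemoteGraph FrozenStore FancyAgent])
  take RemoteGraph:  [RemoteGraph LocalPool CachedTask FastBlock LocalIndex SimpleAgent object] + [FrozenStore LocalGraph FastBlock SimpleGraph LocalIndex SimpleAgent object] + [FancyAgent FastPool SimpleActor object] + [RemoteGraph FrozenStore FancyAgent]
  take LocalPool:  [LocalPool CachedTask FastBlock LocalIndex SimpleAgent object] + [FrozenStore LocalGraph FastBlock SimpleGraph LocalIndex SimpleAgent object] + [FancyAgent FastPool SimpleActor object] + [FrozenStore FancyAgent]
  take CachedTask:  [CachedTask FastBlock LocalIndex SimpleAgent object] + [FrozenStore LocalGraph FastBlock SimpleGraph LocalIndex SimpleAgent object] + [FancyAgent FastPool SimpleActor object] + [FrozenStore FancyAgent]
  take FrozenStore:  [FastBlock LocalIndex SimpleAgent object] + [FrozenStore LocalGraph FastBlock SimpleGraph LocalIndex SimpleAgent object] + [FancyAgent FastPool SimpleActor object] + [FrozenStore FancyAgent]
  take LocalGraph:  [FastBlock LocalIndex SimpleAgent object] + [LocalGraph FastBlock SimpleGraph LocalIndex SimpleAgent object] + [FancyAgent FastPool SimpleActor object] + [FancyAgent]
  take FastBlock:  [FastBlock LocalIndex SimpleAgent object] + [FastBlock SimpleGraph LocalIndex SimpleAgent object] + [FancyAgent FastPool SimpleActor object] + [FancyAgent]
  take SimpleGraph:  [LocalIndex SimpleAgent object] + [SimpleGraph LocalIndex SimpleAgent object] + [FancyAgent FastPool SimpleActor object] + [FancyAgent]
  take LocalIndex:  [LocalIndex SimpleAgent object] + [LocalIndex SimpleAgent object] + [FancyAgent FastPool SimpleActor object] + [FancyAgent]
  take SimpleAgent:  [SimpleAgent object] + [SimpleAgent object] + [FancyAgent FastPool SimpleActor object] + [FancyAgent]
  take FancyAgent:  [object] + [object] + [FancyAgent FastPool SimpleActor object] + [FancyAgent]
  take FastPool:  [object] + [object] + [FastPool SimpleActor object]
  take SimpleActor:  [object] + [object] + [SimpleActor object]
  take object:  [object] + [object] + [object]
MRO: SafeTask RemoteGraph LocalPool CachedTask FrozenStore LocalGraph FastBlock SimpleGraph LocalIndex SimpleAgent FancyAgent FastPool SimpleActor object
SimpleActor is at position 12; next is object.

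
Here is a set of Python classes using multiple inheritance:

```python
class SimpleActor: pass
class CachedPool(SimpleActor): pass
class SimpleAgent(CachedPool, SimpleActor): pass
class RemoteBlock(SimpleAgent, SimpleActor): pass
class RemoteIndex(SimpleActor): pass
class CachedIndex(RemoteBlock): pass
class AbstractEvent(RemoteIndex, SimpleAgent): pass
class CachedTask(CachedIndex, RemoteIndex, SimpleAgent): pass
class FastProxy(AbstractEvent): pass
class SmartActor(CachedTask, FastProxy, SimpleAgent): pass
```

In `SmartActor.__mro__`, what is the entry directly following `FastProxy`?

L[SmartActor] = SmartActor + merge(L[CachedTask], L[FastProxy], L[SimpleAgent], [CachedTask FastProxy SimpleAgent])
  take CachedTask:  [CachedTask CachedIndex RemoteBlock RemoteIndex SimpleAgent CachedPool SimpleActor object] + [FastProxy AbstractEvent RemoteIndex SimpleAgent CachedPool SimpleActor object] + [SimpleAgent CachedPool SimpleActor object] + [CachedTask FastProxy SimpleAgent]
  take CachedIndex:  [CachedIndex RemoteBlock RemoteIndex SimpleAgent CachedPool SimpleActor object] + [FastProxy AbstractEvent RemoteIndex SimpleAgent CachedPool SimpleActor object] + [SimpleAgent CachedPool SimpleActor object] + [FastProxy SimpleAgent]
  take RemoteBlock:  [RemoteBlock RemoteIndex SimpleAgent CachedPool SimpleActor object] + [FastProxy AbstractEvent RemoteIndex SimpleAgent CachedPool SimpleActor object] + [SimpleAgent CachedPool SimpleActor object] + [FastProxy SimpleAgent]
  take FastProxy:  [RemoteIndex SimpleAgent CachedPool SimpleActor object] + [FastProxy AbstractEvent RemoteIndex SimpleAgent CachedPool SimpleActor object] + [SimpleAgent CachedPool SimpleActor object] + [FastProxy SimpleAgent]
  take AbstractEvent:  [RemoteIndex SimpleAgent CachedPool SimpleActor object] + [AbstractEvent RemoteIndex SimpleAgent CachedPool SimpleActor object] + [SimpleAgent CachedPool SimpleActor object] + [SimpleAgent]
  take RemoteIndex:  [RemoteIndex SimpleAgent CachedPool SimpleActor object] + [RemoteIndex SimpleAgent CachedPool SimpleActor object] + [SimpleAgent CachedPool SimpleActor object] + [SimpleAgent]
  take SimpleAgent:  [SimpleAgent CachedPool SimpleActor object] + [SimpleAgent CachedPool SimpleActor object] + [SimpleAgent CachedPool SimpleActor object] + [SimpleAgent]
  take CachedPool:  [CachedPool SimpleActor object] + [CachedPool SimpleActor object] + [CachedPool SimpleActor object]
  take SimpleActor:  [SimpleActor object] + [SimpleActor object] + [SimpleActor object]
  take object:  [object] + [object] + [object]
MRO: SmartActor CachedTask CachedIndex RemoteBlock FastProxy AbstractEvent RemoteIndex SimpleAgent CachedPool SimpleActor object
FastProxy is at position 4; next is AbstractEvent.

AbstractEvent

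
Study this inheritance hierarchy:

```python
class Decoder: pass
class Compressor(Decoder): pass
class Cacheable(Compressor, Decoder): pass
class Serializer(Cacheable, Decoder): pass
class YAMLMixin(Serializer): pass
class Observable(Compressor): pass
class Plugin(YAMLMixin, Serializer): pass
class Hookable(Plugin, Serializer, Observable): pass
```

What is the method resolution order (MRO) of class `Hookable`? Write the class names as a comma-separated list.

Hookable, Plugin, YAMLMixin, Serializer, Cacheable, Observable, Compressor, Decoder, object

L[Hookable] = Hookable + merge(L[Plugin], L[Serializer], L[Observable], [Plugin Serializer Observable])
  take Plugin:  [Plugin YAMLMixin Serializer Cacheable Compressor Decoder object] + [Serializer Cacheable Compressor Decoder object] + [Observable Compressor Decoder object] + [Plugin Serializer Observable]
  take YAMLMixin:  [YAMLMixin Serializer Cacheable Compressor Decoder object] + [Serializer Cacheable Compressor Decoder object] + [Observable Compressor Decoder object] + [Serializer Observable]
  take Serializer:  [Serializer Cacheable Compressor Decoder object] + [Serializer Cacheable Compressor Decoder object] + [Observable Compressor Decoder object] + [Serializer Observable]
  take Cacheable:  [Cacheable Compressor Decoder object] + [Cacheable Compressor Decoder object] + [Observable Compressor Decoder object] + [Observable]
  take Observable:  [Compressor Decoder object] + [Compressor Decoder object] + [Observable Compressor Decoder object] + [Observable]
  take Compressor:  [Compressor Decoder object] + [Compressor Decoder object] + [Compressor Decoder object]
  take Decoder:  [Decoder object] + [Decoder object] + [Decoder object]
  take object:  [object] + [object] + [object]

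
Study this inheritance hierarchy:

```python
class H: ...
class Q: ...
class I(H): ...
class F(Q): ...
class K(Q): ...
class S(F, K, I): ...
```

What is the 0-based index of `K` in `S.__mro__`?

L[S] = S + merge(L[F], L[K], L[I], [F K I])
  take F:  [F Q object] + [K Q object] + [I H object] + [F K I]
  take K:  [Q object] + [K Q object] + [I H object] + [K I]
  take Q:  [Q object] + [Q object] + [I H object] + [I]
  take I:  [object] + [object] + [I H object] + [I]
  take H:  [object] + [object] + [H object]
  take object:  [object] + [object] + [object]
MRO: S F K Q I H object
K sits at index 2.

2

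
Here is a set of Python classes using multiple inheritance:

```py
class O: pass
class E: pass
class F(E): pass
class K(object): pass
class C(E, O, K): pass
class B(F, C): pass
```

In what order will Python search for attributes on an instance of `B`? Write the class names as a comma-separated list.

B, F, C, E, O, K, object

L[B] = B + merge(L[F], L[C], [F C])
  take F:  [F E object] + [C E O K object] + [F C]
  take C:  [E object] + [C E O K object] + [C]
  take E:  [E object] + [E O K object]
  take O:  [object] + [O K object]
  take K:  [object] + [K object]
  take object:  [object] + [object]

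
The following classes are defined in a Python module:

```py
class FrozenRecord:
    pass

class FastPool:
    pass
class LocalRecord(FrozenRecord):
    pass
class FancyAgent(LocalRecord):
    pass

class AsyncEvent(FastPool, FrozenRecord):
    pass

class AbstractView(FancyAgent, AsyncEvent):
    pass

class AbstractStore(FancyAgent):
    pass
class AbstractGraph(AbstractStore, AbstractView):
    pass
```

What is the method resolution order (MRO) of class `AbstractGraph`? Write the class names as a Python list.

[AbstractGraph, AbstractStore, AbstractView, FancyAgent, LocalRecord, AsyncEvent, FastPool, FrozenRecord, object]

L[AbstractGraph] = AbstractGraph + merge(L[AbstractStore], L[AbstractView], [AbstractStore AbstractView])
  take AbstractStore:  [AbstractStore FancyAgent LocalRecord FrozenRecord object] + [AbstractView FancyAgent LocalRecord AsyncEvent FastPool FrozenRecord object] + [AbstractStore AbstractView]
  take AbstractView:  [FancyAgent LocalRecord FrozenRecord object] + [AbstractView FancyAgent LocalRecord AsyncEvent FastPool FrozenRecord object] + [AbstractView]
  take FancyAgent:  [FancyAgent LocalRecord FrozenRecord object] + [FancyAgent LocalRecord AsyncEvent FastPool FrozenRecord object]
  take LocalRecord:  [LocalRecord FrozenRecord object] + [LocalRecord AsyncEvent FastPool FrozenRecord object]
  take AsyncEvent:  [FrozenRecord object] + [AsyncEvent FastPool FrozenRecord object]
  take FastPool:  [FrozenRecord object] + [FastPool FrozenRecord object]
  take FrozenRecord:  [FrozenRecord object] + [FrozenRecord object]
  take object:  [object] + [object]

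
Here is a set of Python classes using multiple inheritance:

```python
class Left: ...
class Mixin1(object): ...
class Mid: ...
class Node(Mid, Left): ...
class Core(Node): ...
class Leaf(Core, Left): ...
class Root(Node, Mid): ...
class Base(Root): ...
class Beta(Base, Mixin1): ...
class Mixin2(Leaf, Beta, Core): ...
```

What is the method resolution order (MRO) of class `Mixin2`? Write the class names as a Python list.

L[Mixin2] = Mixin2 + merge(L[Leaf], L[Beta], L[Core], [Leaf Beta Core])
  take Leaf:  [Leaf Core Node Mid Left object] + [Beta Base Root Node Mid Left Mixin1 object] + [Core Node Mid Left object] + [Leaf Beta Core]
  take Beta:  [Core Node Mid Left object] + [Beta Base Root Node Mid Left Mixin1 object] + [Core Node Mid Left object] + [Beta Core]
  take Core:  [Core Node Mid Left object] + [Base Root Node Mid Left Mixin1 object] + [Core Node Mid Left object] + [Core]
  take Base:  [Node Mid Left object] + [Base Root Node Mid Left Mixin1 object] + [Node Mid Left object]
  take Root:  [Node Mid Left object] + [Root Node Mid Left Mixin1 object] + [Node Mid Left object]
  take Node:  [Node Mid Left object] + [Node Mid Left Mixin1 object] + [Node Mid Left object]
  take Mid:  [Mid Left object] + [Mid Left Mixin1 object] + [Mid Left object]
  take Left:  [Left object] + [Left Mixin1 object] + [Left object]
  take Mixin1:  [object] + [Mixin1 object] + [object]
  take object:  [object] + [object] + [object]

[Mixin2, Leaf, Beta, Core, Base, Root, Node, Mid, Left, Mixin1, object]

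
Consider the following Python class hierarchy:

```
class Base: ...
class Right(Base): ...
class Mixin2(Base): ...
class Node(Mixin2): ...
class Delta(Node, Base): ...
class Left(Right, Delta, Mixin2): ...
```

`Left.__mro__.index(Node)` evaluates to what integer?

3

L[Left] = Left + merge(L[Right], L[Delta], L[Mixin2], [Right Delta Mixin2])
  take Right:  [Right Base object] + [Delta Node Mixin2 Base object] + [Mixin2 Base object] + [Right Delta Mixin2]
  take Delta:  [Base object] + [Delta Node Mixin2 Base object] + [Mixin2 Base object] + [Delta Mixin2]
  take Node:  [Base object] + [Node Mixin2 Base object] + [Mixin2 Base object] + [Mixin2]
  take Mixin2:  [Base object] + [Mixin2 Base object] + [Mixin2 Base object] + [Mixin2]
  take Base:  [Base object] + [Base object] + [Base object]
  take object:  [object] + [object] + [object]
MRO: Left Right Delta Node Mixin2 Base object
Node sits at index 3.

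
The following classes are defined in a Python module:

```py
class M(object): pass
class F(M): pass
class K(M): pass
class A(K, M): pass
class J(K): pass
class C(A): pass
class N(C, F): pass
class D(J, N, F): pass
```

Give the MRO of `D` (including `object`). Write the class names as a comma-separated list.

L[D] = D + merge(L[J], L[N], L[F], [J N F])
  take J:  [J K M object] + [N C A K F M object] + [F M object] + [J N F]
  take N:  [K M object] + [N C A K F M object] + [F M object] + [N F]
  take C:  [K M object] + [C A K F M object] + [F M object] + [F]
  take A:  [K M object] + [A K F M object] + [F M object] + [F]
  take K:  [K M object] + [K F M object] + [F M object] + [F]
  take F:  [M object] + [F M object] + [F M object] + [F]
  take M:  [M object] + [M object] + [M object]
  take object:  [object] + [object] + [object]

D, J, N, C, A, K, F, M, object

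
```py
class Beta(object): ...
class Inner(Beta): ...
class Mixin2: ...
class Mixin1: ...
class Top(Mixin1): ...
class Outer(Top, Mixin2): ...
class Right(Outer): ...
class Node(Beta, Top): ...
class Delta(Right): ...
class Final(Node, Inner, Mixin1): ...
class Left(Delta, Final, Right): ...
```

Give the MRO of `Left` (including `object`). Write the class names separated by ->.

L[Left] = Left + merge(L[Delta], L[Final], L[Right], [Delta Final Right])
  take Delta:  [Delta Right Outer Top Mixin1 Mixin2 object] + [Final Node Inner Beta Top Mixin1 object] + [Right Outer Top Mixin1 Mixin2 object] + [Delta Final Right]
  take Final:  [Right Outer Top Mixin1 Mixin2 object] + [Final Node Inner Beta Top Mixin1 object] + [Right Outer Top Mixin1 Mixin2 object] + [Final Right]
  take Right:  [Right Outer Top Mixin1 Mixin2 object] + [Node Inner Beta Top Mixin1 object] + [Right Outer Top Mixin1 Mixin2 object] + [Right]
  take Outer:  [Outer Top Mixin1 Mixin2 object] + [Node Inner Beta Top Mixin1 object] + [Outer Top Mixin1 Mixin2 object]
  take Node:  [Top Mixin1 Mixin2 object] + [Node Inner Beta Top Mixin1 object] + [Top Mixin1 Mixin2 object]
  take Inner:  [Top Mixin1 Mixin2 object] + [Inner Beta Top Mixin1 object] + [Top Mixin1 Mixin2 object]
  take Beta:  [Top Mixin1 Mixin2 object] + [Beta Top Mixin1 object] + [Top Mixin1 Mixin2 object]
  take Top:  [Top Mixin1 Mixin2 object] + [Top Mixin1 object] + [Top Mixin1 Mixin2 object]
  take Mixin1:  [Mixin1 Mixin2 object] + [Mixin1 object] + [Mixin1 Mixin2 object]
  take Mixin2:  [Mixin2 object] + [object] + [Mixin2 object]
  take object:  [object] + [object] + [object]

Left -> Delta -> Final -> Right -> Outer -> Node -> Inner -> Beta -> Top -> Mixin1 -> Mixin2 -> object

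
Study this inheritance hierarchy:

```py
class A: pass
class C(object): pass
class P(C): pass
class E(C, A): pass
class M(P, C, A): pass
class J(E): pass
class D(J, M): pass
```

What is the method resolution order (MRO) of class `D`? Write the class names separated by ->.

L[D] = D + merge(L[J], L[M], [J M])
  take J:  [J E C A object] + [M P C A object] + [J M]
  take E:  [E C A object] + [M P C A object] + [M]
  take M:  [C A object] + [M P C A object] + [M]
  take P:  [C A object] + [P C A object]
  take C:  [C A object] + [C A object]
  take A:  [A object] + [A object]
  take object:  [object] + [object]

D -> J -> E -> M -> P -> C -> A -> object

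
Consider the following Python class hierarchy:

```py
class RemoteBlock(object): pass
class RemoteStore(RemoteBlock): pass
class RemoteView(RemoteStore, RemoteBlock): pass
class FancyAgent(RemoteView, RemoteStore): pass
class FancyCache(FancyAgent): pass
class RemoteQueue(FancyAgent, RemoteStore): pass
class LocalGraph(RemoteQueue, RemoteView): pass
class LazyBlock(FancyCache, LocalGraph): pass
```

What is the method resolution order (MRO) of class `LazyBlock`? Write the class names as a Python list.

L[LazyBlock] = LazyBlock + merge(L[FancyCache], L[LocalGraph], [FancyCache LocalGraph])
  take FancyCache:  [FancyCache FancyAgent RemoteView RemoteStore RemoteBlock object] + [LocalGraph RemoteQueue FancyAgent RemoteView RemoteStore RemoteBlock object] + [FancyCache LocalGraph]
  take LocalGraph:  [FancyAgent RemoteView RemoteStore RemoteBlock object] + [LocalGraph RemoteQueue FancyAgent RemoteView RemoteStore RemoteBlock object] + [LocalGraph]
  take RemoteQueue:  [FancyAgent RemoteView RemoteStore RemoteBlock object] + [RemoteQueue FancyAgent RemoteView RemoteStore RemoteBlock object]
  take FancyAgent:  [FancyAgent RemoteView RemoteStore RemoteBlock object] + [FancyAgent RemoteView RemoteStore RemoteBlock object]
  take RemoteView:  [RemoteView RemoteStore RemoteBlock object] + [RemoteView RemoteStore RemoteBlock object]
  take RemoteStore:  [RemoteStore RemoteBlock object] + [RemoteStore RemoteBlock object]
  take RemoteBlock:  [RemoteBlock object] + [RemoteBlock object]
  take object:  [object] + [object]

[LazyBlock, FancyCache, LocalGraph, RemoteQueue, FancyAgent, RemoteView, RemoteStore, RemoteBlock, object]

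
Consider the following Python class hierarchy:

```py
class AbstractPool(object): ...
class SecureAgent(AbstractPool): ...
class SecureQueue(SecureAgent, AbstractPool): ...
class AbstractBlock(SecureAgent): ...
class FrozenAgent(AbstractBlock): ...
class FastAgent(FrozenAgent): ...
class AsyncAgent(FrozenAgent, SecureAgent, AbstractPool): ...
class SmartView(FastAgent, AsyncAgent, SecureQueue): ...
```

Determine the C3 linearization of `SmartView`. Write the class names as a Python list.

[SmartView, FastAgent, AsyncAgent, FrozenAgent, AbstractBlock, SecureQueue, SecureAgent, AbstractPool, object]

L[SmartView] = SmartView + merge(L[FastAgent], L[AsyncAgent], L[SecureQueue], [FastAgent AsyncAgent SecureQueue])
  take FastAgent:  [FastAgent FrozenAgent AbstractBlock SecureAgent AbstractPool object] + [AsyncAgent FrozenAgent AbstractBlock SecureAgent AbstractPool object] + [SecureQueue SecureAgent AbstractPool object] + [FastAgent AsyncAgent SecureQueue]
  take AsyncAgent:  [FrozenAgent AbstractBlock SecureAgent AbstractPool object] + [AsyncAgent FrozenAgent AbstractBlock SecureAgent AbstractPool object] + [SecureQueue SecureAgent AbstractPool object] + [AsyncAgent SecureQueue]
  take FrozenAgent:  [FrozenAgent AbstractBlock SecureAgent AbstractPool object] + [FrozenAgent AbstractBlock SecureAgent AbstractPool object] + [SecureQueue SecureAgent AbstractPool object] + [SecureQueue]
  take AbstractBlock:  [AbstractBlock SecureAgent AbstractPool object] + [AbstractBlock SecureAgent AbstractPool object] + [SecureQueue SecureAgent AbstractPool object] + [SecureQueue]
  take SecureQueue:  [SecureAgent AbstractPool object] + [SecureAgent AbstractPool object] + [SecureQueue SecureAgent AbstractPool object] + [SecureQueue]
  take SecureAgent:  [SecureAgent AbstractPool object] + [SecureAgent AbstractPool object] + [SecureAgent AbstractPool object]
  take AbstractPool:  [AbstractPool object] + [AbstractPool object] + [AbstractPool object]
  take object:  [object] + [object] + [object]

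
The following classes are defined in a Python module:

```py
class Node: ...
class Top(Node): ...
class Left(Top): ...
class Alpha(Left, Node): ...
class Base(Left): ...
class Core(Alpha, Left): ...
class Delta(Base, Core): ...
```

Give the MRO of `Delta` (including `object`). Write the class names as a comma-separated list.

L[Delta] = Delta + merge(L[Base], L[Core], [Base Core])
  take Base:  [Base Left Top Node object] + [Core Alpha Left Top Node object] + [Base Core]
  take Core:  [Left Top Node object] + [Core Alpha Left Top Node object] + [Core]
  take Alpha:  [Left Top Node object] + [Alpha Left Top Node object]
  take Left:  [Left Top Node object] + [Left Top Node object]
  take Top:  [Top Node object] + [Top Node object]
  take Node:  [Node object] + [Node object]
  take object:  [object] + [object]

Delta, Base, Core, Alpha, Left, Top, Node, object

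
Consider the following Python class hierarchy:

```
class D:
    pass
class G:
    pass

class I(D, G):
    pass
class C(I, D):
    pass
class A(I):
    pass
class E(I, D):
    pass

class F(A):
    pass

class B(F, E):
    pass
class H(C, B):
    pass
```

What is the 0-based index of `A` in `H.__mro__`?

L[H] = H + merge(L[C], L[B], [C B])
  take C:  [C I D G object] + [B F A E I D G object] + [C B]
  take B:  [I D G object] + [B F A E I D G object] + [B]
  take F:  [I D G object] + [F A E I D G object]
  take A:  [I D G object] + [A E I D G object]
  take E:  [I D G object] + [E I D G object]
  take I:  [I D G object] + [I D G object]
  take D:  [D G object] + [D G object]
  take G:  [G object] + [G object]
  take object:  [object] + [object]
MRO: H C B F A E I D G object
A sits at index 4.

4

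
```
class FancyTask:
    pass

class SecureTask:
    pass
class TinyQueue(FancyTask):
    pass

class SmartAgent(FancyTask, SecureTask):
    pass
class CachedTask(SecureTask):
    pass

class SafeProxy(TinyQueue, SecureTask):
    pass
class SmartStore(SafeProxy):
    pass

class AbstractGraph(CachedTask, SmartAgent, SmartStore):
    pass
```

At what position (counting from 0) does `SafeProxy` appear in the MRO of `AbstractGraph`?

4

L[AbstractGraph] = AbstractGraph + merge(L[CachedTask], L[SmartAgent], L[SmartStore], [CachedTask SmartAgent SmartStore])
  take CachedTask:  [CachedTask SecureTask object] + [SmartAgent FancyTask SecureTask object] + [SmartStore SafeProxy TinyQueue FancyTask SecureTask object] + [CachedTask SmartAgent SmartStore]
  take SmartAgent:  [SecureTask object] + [SmartAgent FancyTask SecureTask object] + [SmartStore SafeProxy TinyQueue FancyTask SecureTask object] + [SmartAgent SmartStore]
  take SmartStore:  [SecureTask object] + [FancyTask SecureTask object] + [SmartStore SafeProxy TinyQueue FancyTask SecureTask object] + [SmartStore]
  take SafeProxy:  [SecureTask object] + [FancyTask SecureTask object] + [SafeProxy TinyQueue FancyTask SecureTask object]
  take TinyQueue:  [SecureTask object] + [FancyTask SecureTask object] + [TinyQueue FancyTask SecureTask object]
  take FancyTask:  [SecureTask object] + [FancyTask SecureTask object] + [FancyTask SecureTask object]
  take SecureTask:  [SecureTask object] + [SecureTask object] + [SecureTask object]
  take object:  [object] + [object] + [object]
MRO: AbstractGraph CachedTask SmartAgent SmartStore SafeProxy TinyQueue FancyTask SecureTask object
SafeProxy sits at index 4.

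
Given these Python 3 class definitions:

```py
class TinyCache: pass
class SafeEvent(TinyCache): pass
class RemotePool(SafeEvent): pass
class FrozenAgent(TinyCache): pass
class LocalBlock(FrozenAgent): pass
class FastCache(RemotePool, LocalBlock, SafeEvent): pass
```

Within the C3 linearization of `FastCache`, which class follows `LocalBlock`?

SafeEvent

L[FastCache] = FastCache + merge(L[RemotePool], L[LocalBlock], L[SafeEvent], [RemotePool LocalBlock SafeEvent])
  take RemotePool:  [RemotePool SafeEvent TinyCache object] + [LocalBlock FrozenAgent TinyCache object] + [SafeEvent TinyCache object] + [RemotePool LocalBlock SafeEvent]
  take LocalBlock:  [SafeEvent TinyCache object] + [LocalBlock FrozenAgent TinyCache object] + [SafeEvent TinyCache object] + [LocalBlock SafeEvent]
  take SafeEvent:  [SafeEvent TinyCache object] + [FrozenAgent TinyCache object] + [SafeEvent TinyCache object] + [SafeEvent]
  take FrozenAgent:  [TinyCache object] + [FrozenAgent TinyCache object] + [TinyCache object]
  take TinyCache:  [TinyCache object] + [TinyCache object] + [TinyCache object]
  take object:  [object] + [object] + [object]
MRO: FastCache RemotePool LocalBlock SafeEvent FrozenAgent TinyCache object
LocalBlock is at position 2; next is SafeEvent.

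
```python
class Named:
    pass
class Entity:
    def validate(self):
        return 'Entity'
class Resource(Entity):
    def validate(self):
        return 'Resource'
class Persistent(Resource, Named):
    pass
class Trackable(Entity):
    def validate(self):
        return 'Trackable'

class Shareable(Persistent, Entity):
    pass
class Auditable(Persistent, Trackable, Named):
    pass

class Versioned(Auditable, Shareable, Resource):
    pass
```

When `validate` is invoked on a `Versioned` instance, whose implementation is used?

L[Versioned] = Versioned + merge(L[Auditable], L[Shareable], L[Resource], [Auditable Shareable Resource])
  take Auditable:  [Auditable Persistent Resource Trackable Entity Named object] + [Shareable Persistent Resource Entity Named object] + [Resource Entity object] + [Auditable Shareable Resource]
  take Shareable:  [Persistent Resource Trackable Entity Named object] + [Shareable Persistent Resource Entity Named object] + [Resource Entity object] + [Shareable Resource]
  take Persistent:  [Persistent Resource Trackable Entity Named object] + [Persistent Resource Entity Named object] + [Resource Entity object] + [Resource]
  take Resource:  [Resource Trackable Entity Named object] + [Resource Entity Named object] + [Resource Entity object] + [Resource]
  take Trackable:  [Trackable Entity Named object] + [Entity Named object] + [Entity object]
  take Entity:  [Entity Named object] + [Entity Named object] + [Entity object]
  take Named:  [Named object] + [Named object] + [object]
  take object:  [object] + [object] + [object]
MRO: Versioned Auditable Shareable Persistent Resource Trackable Entity Named object
validate is defined in: Entity, Resource, Trackable. First along the MRO is Resource.

Resource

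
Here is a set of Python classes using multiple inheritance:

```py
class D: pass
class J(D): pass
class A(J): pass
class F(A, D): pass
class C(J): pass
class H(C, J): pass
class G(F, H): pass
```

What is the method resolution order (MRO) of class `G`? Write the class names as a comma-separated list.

G, F, A, H, C, J, D, object

L[G] = G + merge(L[F], L[H], [F H])
  take F:  [F A J D object] + [H C J D object] + [F H]
  take A:  [A J D object] + [H C J D object] + [H]
  take H:  [J D object] + [H C J D object] + [H]
  take C:  [J D object] + [C J D object]
  take J:  [J D object] + [J D object]
  take D:  [D object] + [D object]
  take object:  [object] + [object]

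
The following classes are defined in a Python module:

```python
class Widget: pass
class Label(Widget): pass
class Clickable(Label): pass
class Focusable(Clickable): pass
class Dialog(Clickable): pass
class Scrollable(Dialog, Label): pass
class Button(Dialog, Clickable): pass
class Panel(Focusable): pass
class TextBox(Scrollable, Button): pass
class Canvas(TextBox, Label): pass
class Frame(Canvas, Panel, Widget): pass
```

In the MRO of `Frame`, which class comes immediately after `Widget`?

object

L[Frame] = Frame + merge(L[Canvas], L[Panel], L[Widget], [Canvas Panel Widget])
  take Canvas:  [Canvas TextBox Scrollable Button Dialog Clickable Label Widget object] + [Panel Focusable Clickable Label Widget object] + [Widget object] + [Canvas Panel Widget]
  take TextBox:  [TextBox Scrollable Button Dialog Clickable Label Widget object] + [Panel Focusable Clickable Label Widget object] + [Widget object] + [Panel Widget]
  take Scrollable:  [Scrollable Button Dialog Clickable Label Widget object] + [Panel Focusable Clickable Label Widget object] + [Widget object] + [Panel Widget]
  take Button:  [Button Dialog Clickable Label Widget object] + [Panel Focusable Clickable Label Widget object] + [Widget object] + [Panel Widget]
  take Dialog:  [Dialog Clickable Label Widget object] + [Panel Focusable Clickable Label Widget object] + [Widget object] + [Panel Widget]
  take Panel:  [Clickable Label Widget object] + [Panel Focusable Clickable Label Widget object] + [Widget object] + [Panel Widget]
  take Focusable:  [Clickable Label Widget object] + [Focusable Clickable Label Widget object] + [Widget object] + [Widget]
  take Clickable:  [Clickable Label Widget object] + [Clickable Label Widget object] + [Widget object] + [Widget]
  take Label:  [Label Widget object] + [Label Widget object] + [Widget object] + [Widget]
  take Widget:  [Widget object] + [Widget object] + [Widget object] + [Widget]
  take object:  [object] + [object] + [object]
MRO: Frame Canvas TextBox Scrollable Button Dialog Panel Focusable Clickable Label Widget object
Widget is at position 10; next is object.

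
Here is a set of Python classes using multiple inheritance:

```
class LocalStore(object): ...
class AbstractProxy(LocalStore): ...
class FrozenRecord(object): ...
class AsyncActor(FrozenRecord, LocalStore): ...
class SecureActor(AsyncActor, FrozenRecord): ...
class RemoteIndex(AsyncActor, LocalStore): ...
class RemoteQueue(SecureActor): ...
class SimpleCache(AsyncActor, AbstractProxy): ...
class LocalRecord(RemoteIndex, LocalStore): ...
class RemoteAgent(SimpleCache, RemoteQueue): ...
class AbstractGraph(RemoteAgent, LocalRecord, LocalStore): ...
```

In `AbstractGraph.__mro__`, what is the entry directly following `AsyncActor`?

L[AbstractGraph] = AbstractGraph + merge(L[RemoteAgent], L[LocalRecord], L[LocalStore], [RemoteAgent LocalRecord LocalStore])
  take RemoteAgent:  [RemoteAgent SimpleCache RemoteQueue SecureActor AsyncActor FrozenRecord AbstractProxy LocalStore object] + [LocalRecord RemoteIndex AsyncActor FrozenRecord LocalStore object] + [LocalStore object] + [RemoteAgent LocalRecord LocalStore]
  take SimpleCache:  [SimpleCache RemoteQueue SecureActor AsyncActor FrozenRecord AbstractProxy LocalStore object] + [LocalRecord RemoteIndex AsyncActor FrozenRecord LocalStore object] + [LocalStore object] + [LocalRecord LocalStore]
  take RemoteQueue:  [RemoteQueue SecureActor AsyncActor FrozenRecord AbstractProxy LocalStore object] + [LocalRecord RemoteIndex AsyncActor FrozenRecord LocalStore object] + [LocalStore object] + [LocalRecord LocalStore]
  take SecureActor:  [SecureActor AsyncActor FrozenRecord AbstractProxy LocalStore object] + [LocalRecord RemoteIndex AsyncActor FrozenRecord LocalStore object] + [LocalStore object] + [LocalRecord LocalStore]
  take LocalRecord:  [AsyncActor FrozenRecord AbstractProxy LocalStore object] + [LocalRecord RemoteIndex AsyncActor FrozenRecord LocalStore object] + [LocalStore object] + [LocalRecord LocalStore]
  take RemoteIndex:  [AsyncActor FrozenRecord AbstractProxy LocalStore object] + [RemoteIndex AsyncActor FrozenRecord LocalStore object] + [LocalStore object] + [LocalStore]
  take AsyncActor:  [AsyncActor FrozenRecord AbstractProxy LocalStore object] + [AsyncActor FrozenRecord LocalStore object] + [LocalStore object] + [LocalStore]
  take FrozenRecord:  [FrozenRecord AbstractProxy LocalStore object] + [FrozenRecord LocalStore object] + [LocalStore object] + [LocalStore]
  take AbstractProxy:  [AbstractProxy LocalStore object] + [LocalStore object] + [LocalStore object] + [LocalStore]
  take LocalStore:  [LocalStore object] + [LocalStore object] + [LocalStore object] + [LocalStore]
  take object:  [object] + [object] + [object]
MRO: AbstractGraph RemoteAgent SimpleCache RemoteQueue SecureActor LocalRecord RemoteIndex AsyncActor FrozenRecord AbstractProxy LocalStore object
AsyncActor is at position 7; next is FrozenRecord.

FrozenRecord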